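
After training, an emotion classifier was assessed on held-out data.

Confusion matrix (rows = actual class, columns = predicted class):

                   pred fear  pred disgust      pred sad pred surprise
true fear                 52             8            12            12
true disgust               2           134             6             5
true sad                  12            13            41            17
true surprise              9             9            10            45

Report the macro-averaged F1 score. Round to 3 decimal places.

0.662

Per-class F1 score (2·TP/(2·TP+FP+FN)):
  fear: TP=52, FP=2+12+9=23, FN=8+12+12=32 → 104/159 = 0.6541
  disgust: TP=134, FP=8+13+9=30, FN=2+6+5=13 → 268/311 = 0.8617
  sad: TP=41, FP=12+6+10=28, FN=12+13+17=42 → 82/152 = 0.5395
  surprise: TP=45, FP=12+5+17=34, FN=9+9+10=28 → 90/152 = 0.5921
Macro-F1 score = mean = (0.6541 + 0.8617 + 0.5395 + 0.5921) / 4 = 0.662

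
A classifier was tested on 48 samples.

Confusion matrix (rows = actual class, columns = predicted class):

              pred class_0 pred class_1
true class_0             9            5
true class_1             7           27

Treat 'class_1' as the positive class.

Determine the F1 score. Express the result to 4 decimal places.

0.8182

Precision = TP/(TP+FP) = 27/32 = 0.8438
Recall = TP/(TP+FN) = 27/34 = 0.7941
F1 = 2·TP/(2·TP+FP+FN) = 54/66 = 0.8182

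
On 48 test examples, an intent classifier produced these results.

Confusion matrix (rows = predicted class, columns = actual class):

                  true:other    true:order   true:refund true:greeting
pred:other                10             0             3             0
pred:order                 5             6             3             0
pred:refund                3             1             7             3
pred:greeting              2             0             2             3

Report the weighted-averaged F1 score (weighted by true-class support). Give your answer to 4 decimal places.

0.5444

Per-class F1 score (2·TP/(2·TP+FP+FN)):
  other: TP=10, FP=0+3+0=3, FN=5+3+2=10 → 20/33 = 0.60606
  order: TP=6, FP=5+3+0=8, FN=0+1+0=1 → 12/21 = 0.57143
  refund: TP=7, FP=3+1+3=7, FN=3+3+2=8 → 14/29 = 0.48276
  greeting: TP=3, FP=2+0+2=4, FN=0+0+3=3 → 6/13 = 0.46154
Weighted-F1 score = Σ (supportᵢ/N)·F1 scoreᵢ with N=48: (20/48)·0.60606 + (7/48)·0.57143 + (15/48)·0.48276 + (6/48)·0.46154 = 0.5444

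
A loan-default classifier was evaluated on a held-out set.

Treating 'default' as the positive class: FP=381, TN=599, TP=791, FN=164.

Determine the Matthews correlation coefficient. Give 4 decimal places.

MCC = (TP·TN − FP·FN) / √((TP+FP)(TP+FN)(TN+FP)(TN+FN))
Numerator = 791·599 − 381·164 = 411325
Denominator = √(1172·955·980·763) = √836915472400 = 914830.8436
MCC = 411325 / 914830.8436 = 0.4496

0.4496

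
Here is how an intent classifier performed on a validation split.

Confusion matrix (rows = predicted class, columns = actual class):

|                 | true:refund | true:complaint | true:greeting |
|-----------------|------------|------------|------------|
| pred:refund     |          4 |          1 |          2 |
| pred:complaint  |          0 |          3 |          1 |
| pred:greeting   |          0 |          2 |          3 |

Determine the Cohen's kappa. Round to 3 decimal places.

0.448

Observed agreement pₒ = trace/N = 10/16 = 0.6250
Expected agreement pₑ = Σ (rowᵢ·colᵢ)/N² = (4·7 + 6·4 + 6·5)/16² = 0.3203
κ = (pₒ − pₑ)/(1 − pₑ) = (0.6250 − 0.3203)/(1 − 0.3203) = 0.448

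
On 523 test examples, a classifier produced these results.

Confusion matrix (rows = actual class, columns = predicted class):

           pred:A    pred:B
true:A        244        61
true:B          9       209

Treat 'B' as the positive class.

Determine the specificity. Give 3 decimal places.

Specificity = TN/(TN+FP) = 244/(244+61) = 0.800

0.800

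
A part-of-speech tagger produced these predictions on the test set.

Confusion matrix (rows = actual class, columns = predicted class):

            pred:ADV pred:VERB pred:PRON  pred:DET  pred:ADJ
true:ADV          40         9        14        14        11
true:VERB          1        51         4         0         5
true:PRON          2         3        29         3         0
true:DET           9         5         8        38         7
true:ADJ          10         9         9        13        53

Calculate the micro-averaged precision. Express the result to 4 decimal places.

Micro-averaging pools counts across classes: ΣTP=211, ΣFP=136, ΣFN=136.
Micro-precision = TP/(TP+FP) on pooled counts = 0.6081 (equals overall accuracy in single-label multiclass).

0.6081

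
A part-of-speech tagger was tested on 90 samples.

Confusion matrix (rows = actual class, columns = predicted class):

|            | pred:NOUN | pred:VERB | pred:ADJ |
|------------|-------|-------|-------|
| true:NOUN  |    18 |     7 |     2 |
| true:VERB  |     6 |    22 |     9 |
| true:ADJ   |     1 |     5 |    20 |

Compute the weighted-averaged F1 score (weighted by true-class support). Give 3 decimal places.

Per-class F1 score (2·TP/(2·TP+FP+FN)):
  NOUN: TP=18, FP=6+1=7, FN=7+2=9 → 36/52 = 0.6923
  VERB: TP=22, FP=7+5=12, FN=6+9=15 → 44/71 = 0.6197
  ADJ: TP=20, FP=2+9=11, FN=1+5=6 → 40/57 = 0.7018
Weighted-F1 score = Σ (supportᵢ/N)·F1 scoreᵢ with N=90: (27/90)·0.6923 + (37/90)·0.6197 + (26/90)·0.7018 = 0.665

0.665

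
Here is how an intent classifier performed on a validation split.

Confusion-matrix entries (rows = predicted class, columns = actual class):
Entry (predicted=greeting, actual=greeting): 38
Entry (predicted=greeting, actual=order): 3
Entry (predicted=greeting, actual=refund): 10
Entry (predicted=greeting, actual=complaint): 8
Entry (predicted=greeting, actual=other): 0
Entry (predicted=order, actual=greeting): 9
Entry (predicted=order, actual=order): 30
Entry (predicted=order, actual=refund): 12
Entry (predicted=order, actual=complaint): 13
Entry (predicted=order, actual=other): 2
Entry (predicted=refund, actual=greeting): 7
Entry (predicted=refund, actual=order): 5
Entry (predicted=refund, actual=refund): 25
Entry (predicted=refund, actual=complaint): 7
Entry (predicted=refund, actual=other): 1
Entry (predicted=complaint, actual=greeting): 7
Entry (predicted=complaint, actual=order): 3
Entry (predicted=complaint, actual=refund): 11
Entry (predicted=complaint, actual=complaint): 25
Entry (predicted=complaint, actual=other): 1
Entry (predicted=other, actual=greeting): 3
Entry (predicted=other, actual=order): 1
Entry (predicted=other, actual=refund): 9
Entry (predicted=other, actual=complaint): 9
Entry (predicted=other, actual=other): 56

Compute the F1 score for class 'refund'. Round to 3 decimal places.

0.446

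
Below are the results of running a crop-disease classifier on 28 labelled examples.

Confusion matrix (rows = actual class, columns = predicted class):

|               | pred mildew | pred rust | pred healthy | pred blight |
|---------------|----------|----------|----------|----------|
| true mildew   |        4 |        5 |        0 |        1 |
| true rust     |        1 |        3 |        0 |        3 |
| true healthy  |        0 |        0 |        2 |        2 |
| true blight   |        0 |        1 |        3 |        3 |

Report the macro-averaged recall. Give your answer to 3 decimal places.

0.439

Per-class recall (TP/(TP+FN)):
  mildew: TP=4, FN=5+0+1=6 → 4/10 = 0.4000
  rust: TP=3, FN=1+0+3=4 → 3/7 = 0.4286
  healthy: TP=2, FN=0+0+2=2 → 2/4 = 0.5000
  blight: TP=3, FN=0+1+3=4 → 3/7 = 0.4286
Macro-recall = mean = (0.4000 + 0.4286 + 0.5000 + 0.4286) / 4 = 0.439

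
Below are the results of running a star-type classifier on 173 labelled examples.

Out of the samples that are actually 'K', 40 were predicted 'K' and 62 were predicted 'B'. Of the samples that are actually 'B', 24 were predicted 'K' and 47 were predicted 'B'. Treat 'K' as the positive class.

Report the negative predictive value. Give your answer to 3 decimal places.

NPV = TN/(TN+FN) = 47/(47+62) = 0.431

0.431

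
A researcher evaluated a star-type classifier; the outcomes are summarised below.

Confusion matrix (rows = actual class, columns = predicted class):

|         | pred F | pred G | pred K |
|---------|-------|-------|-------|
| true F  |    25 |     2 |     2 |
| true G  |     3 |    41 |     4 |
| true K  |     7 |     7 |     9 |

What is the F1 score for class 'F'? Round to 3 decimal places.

0.781

Treat 'F' as positive and all other classes as negative.
F1 score = 2·TP/(2·TP+FP+FN).
F: TP=25, FP=3+7=10, FN=2+2=4 → 50/64 = 0.7813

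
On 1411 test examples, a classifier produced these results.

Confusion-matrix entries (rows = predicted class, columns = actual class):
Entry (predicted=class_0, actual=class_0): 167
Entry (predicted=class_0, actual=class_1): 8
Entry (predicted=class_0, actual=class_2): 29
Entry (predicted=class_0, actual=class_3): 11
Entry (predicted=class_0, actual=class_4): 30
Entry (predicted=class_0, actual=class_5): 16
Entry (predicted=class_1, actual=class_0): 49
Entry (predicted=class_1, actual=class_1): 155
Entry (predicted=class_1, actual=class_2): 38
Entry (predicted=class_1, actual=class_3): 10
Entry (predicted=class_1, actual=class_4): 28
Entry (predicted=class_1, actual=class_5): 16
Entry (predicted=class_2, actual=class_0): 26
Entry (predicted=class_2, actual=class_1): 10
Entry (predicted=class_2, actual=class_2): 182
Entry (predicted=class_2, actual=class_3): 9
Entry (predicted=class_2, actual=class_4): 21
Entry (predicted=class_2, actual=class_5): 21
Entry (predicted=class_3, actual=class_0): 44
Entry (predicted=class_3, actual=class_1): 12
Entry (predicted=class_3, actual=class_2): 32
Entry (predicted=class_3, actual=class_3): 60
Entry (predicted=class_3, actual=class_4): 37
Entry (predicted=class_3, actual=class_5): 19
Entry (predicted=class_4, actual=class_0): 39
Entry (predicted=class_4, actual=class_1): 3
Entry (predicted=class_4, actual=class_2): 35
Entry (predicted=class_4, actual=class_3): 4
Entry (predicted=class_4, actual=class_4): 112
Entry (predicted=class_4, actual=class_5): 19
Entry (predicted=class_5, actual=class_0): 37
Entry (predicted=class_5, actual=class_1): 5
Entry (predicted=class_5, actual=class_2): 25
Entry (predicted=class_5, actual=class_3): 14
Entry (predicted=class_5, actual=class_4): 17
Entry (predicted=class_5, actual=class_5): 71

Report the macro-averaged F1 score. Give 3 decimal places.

0.512

Per-class F1 score (2·TP/(2·TP+FP+FN)):
  class_0: TP=167, FP=8+29+11+30+16=94, FN=49+26+44+39+37=195 → 334/623 = 0.5361
  class_1: TP=155, FP=49+38+10+28+16=141, FN=8+10+12+3+5=38 → 310/489 = 0.6339
  class_2: TP=182, FP=26+10+9+21+21=87, FN=29+38+32+35+25=159 → 364/610 = 0.5967
  class_3: TP=60, FP=44+12+32+37+19=144, FN=11+10+9+4+14=48 → 120/312 = 0.3846
  class_4: TP=112, FP=39+3+35+4+19=100, FN=30+28+21+37+17=133 → 224/457 = 0.4902
  class_5: TP=71, FP=37+5+25+14+17=98, FN=16+16+21+19+19=91 → 142/331 = 0.4290
Macro-F1 score = mean = (0.5361 + 0.6339 + 0.5967 + 0.3846 + 0.4902 + 0.4290) / 6 = 0.512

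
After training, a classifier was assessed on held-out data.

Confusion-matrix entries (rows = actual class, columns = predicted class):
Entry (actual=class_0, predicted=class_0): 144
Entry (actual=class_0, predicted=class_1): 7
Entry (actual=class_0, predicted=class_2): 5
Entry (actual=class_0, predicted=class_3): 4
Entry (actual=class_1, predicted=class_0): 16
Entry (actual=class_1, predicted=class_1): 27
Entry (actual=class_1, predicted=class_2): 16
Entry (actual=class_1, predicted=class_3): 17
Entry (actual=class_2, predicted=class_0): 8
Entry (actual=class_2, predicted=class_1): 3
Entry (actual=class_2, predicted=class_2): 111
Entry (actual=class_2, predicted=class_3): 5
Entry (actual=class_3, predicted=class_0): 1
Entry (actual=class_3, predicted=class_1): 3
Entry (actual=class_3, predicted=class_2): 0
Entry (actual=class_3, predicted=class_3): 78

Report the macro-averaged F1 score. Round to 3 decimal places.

Per-class F1 score (2·TP/(2·TP+FP+FN)):
  class_0: TP=144, FP=16+8+1=25, FN=7+5+4=16 → 288/329 = 0.8754
  class_1: TP=27, FP=7+3+3=13, FN=16+16+17=49 → 54/116 = 0.4655
  class_2: TP=111, FP=5+16+0=21, FN=8+3+5=16 → 222/259 = 0.8571
  class_3: TP=78, FP=4+17+5=26, FN=1+3+0=4 → 156/186 = 0.8387
Macro-F1 score = mean = (0.8754 + 0.4655 + 0.8571 + 0.8387) / 4 = 0.759

0.759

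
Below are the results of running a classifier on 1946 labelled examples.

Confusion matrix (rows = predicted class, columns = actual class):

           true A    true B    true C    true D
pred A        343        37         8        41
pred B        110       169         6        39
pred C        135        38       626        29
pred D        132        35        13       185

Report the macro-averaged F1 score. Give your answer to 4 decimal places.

0.6411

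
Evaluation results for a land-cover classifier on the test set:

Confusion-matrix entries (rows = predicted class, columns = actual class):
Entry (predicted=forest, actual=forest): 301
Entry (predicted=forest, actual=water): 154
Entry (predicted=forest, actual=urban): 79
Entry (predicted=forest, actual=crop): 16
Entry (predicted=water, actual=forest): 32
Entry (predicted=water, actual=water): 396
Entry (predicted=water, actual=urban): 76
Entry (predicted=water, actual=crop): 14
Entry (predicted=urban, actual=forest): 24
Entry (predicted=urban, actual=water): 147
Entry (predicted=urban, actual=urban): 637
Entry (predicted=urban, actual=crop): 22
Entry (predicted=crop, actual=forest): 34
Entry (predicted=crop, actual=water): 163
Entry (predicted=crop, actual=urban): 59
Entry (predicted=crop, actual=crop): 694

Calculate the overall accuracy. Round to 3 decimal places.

Accuracy = trace / total = (301+396+637+694=2028) / 2848 = 2028/2848 = 0.712

0.712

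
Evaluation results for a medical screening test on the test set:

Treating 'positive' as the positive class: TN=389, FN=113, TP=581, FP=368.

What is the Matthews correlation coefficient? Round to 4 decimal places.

0.3686

MCC = (TP·TN − FP·FN) / √((TP+FP)(TP+FN)(TN+FP)(TN+FN))
Numerator = 581·389 − 368·113 = 184425
Denominator = √(949·694·757·502) = √250279500484 = 500279.4224
MCC = 184425 / 500279.4224 = 0.3686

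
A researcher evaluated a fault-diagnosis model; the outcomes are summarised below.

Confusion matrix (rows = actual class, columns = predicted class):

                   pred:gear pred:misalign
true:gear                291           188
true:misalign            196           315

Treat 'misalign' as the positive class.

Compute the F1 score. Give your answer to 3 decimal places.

Precision = TP/(TP+FP) = 315/503 = 0.6262
Recall = TP/(TP+FN) = 315/511 = 0.6164
F1 = 2·TP/(2·TP+FP+FN) = 630/1014 = 0.621

0.621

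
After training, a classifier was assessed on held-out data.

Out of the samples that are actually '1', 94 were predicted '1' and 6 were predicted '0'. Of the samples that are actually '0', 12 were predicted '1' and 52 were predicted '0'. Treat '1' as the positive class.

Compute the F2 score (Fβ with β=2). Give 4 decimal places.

Fβ = (1+β²)·TP / ((1+β²)·TP + β²·FN + FP), with β²=4
= 5·94 / (5·94 + 4·6 + 12) = 0.9289

0.9289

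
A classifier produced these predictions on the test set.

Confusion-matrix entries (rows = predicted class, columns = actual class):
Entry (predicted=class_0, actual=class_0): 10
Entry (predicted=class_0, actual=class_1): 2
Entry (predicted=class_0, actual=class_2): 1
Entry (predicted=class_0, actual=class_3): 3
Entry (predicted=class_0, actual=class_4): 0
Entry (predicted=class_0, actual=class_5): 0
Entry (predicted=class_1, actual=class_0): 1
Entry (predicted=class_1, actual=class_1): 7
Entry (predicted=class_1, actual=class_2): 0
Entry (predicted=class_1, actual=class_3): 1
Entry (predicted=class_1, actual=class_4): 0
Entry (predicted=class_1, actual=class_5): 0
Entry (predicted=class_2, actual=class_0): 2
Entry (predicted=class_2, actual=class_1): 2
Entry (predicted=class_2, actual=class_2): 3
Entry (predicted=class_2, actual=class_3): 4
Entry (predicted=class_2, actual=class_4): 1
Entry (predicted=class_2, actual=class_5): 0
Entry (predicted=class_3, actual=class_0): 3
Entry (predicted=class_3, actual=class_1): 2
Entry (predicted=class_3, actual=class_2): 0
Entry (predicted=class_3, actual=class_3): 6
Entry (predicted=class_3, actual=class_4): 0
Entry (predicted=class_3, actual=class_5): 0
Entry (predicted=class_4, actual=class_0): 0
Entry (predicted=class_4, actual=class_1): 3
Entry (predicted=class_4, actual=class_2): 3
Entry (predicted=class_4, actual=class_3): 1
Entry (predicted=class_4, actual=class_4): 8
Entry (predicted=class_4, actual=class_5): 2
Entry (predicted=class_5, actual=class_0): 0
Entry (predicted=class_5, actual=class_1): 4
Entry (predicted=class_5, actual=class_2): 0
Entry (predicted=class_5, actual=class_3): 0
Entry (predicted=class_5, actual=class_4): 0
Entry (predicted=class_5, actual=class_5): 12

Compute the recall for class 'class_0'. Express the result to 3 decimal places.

Treat 'class_0' as positive and all other classes as negative.
recall = TP/(TP+FN).
class_0: TP=10, FN=1+2+3+0+0=6 → 10/16 = 0.6250

0.625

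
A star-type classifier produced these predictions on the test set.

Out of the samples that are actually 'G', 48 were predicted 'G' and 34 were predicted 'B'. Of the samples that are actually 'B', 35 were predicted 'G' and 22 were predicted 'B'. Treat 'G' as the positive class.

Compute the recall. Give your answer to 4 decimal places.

0.5854

Recall = TP/(TP+FN) = 48/(48+34) = 48/82 = 0.5854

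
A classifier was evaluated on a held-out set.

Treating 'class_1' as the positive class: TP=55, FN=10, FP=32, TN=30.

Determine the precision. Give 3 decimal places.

0.632

Precision = TP/(TP+FP) = 55/(55+32) = 55/87 = 0.632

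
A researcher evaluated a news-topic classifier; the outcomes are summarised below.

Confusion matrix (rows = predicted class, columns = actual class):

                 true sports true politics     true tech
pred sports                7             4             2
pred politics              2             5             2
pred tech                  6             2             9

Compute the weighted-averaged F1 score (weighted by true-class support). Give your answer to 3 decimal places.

0.533

Per-class F1 score (2·TP/(2·TP+FP+FN)):
  sports: TP=7, FP=4+2=6, FN=2+6=8 → 14/28 = 0.5000
  politics: TP=5, FP=2+2=4, FN=4+2=6 → 10/20 = 0.5000
  tech: TP=9, FP=6+2=8, FN=2+2=4 → 18/30 = 0.6000
Weighted-F1 score = Σ (supportᵢ/N)·F1 scoreᵢ with N=39: (15/39)·0.5000 + (11/39)·0.5000 + (13/39)·0.6000 = 0.533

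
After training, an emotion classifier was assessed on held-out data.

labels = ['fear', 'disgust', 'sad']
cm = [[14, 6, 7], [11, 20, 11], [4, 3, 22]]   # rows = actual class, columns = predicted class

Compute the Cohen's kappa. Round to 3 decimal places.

Observed agreement pₒ = trace/N = 56/98 = 0.5714
Expected agreement pₑ = Σ (rowᵢ·colᵢ)/N² = (27·29 + 42·29 + 29·40)/98² = 0.3291
κ = (pₒ − pₑ)/(1 − pₑ) = (0.5714 − 0.3291)/(1 − 0.3291) = 0.361

0.361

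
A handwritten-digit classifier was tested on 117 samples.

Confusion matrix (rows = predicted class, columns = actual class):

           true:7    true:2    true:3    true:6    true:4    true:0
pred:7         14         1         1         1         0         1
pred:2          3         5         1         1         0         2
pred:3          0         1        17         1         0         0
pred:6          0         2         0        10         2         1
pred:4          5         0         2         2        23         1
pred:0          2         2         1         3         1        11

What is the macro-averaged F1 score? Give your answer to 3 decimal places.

0.655

Per-class F1 score (2·TP/(2·TP+FP+FN)):
  7: TP=14, FP=1+1+1+0+1=4, FN=3+0+0+5+2=10 → 28/42 = 0.6667
  2: TP=5, FP=3+1+1+0+2=7, FN=1+1+2+0+2=6 → 10/23 = 0.4348
  3: TP=17, FP=0+1+1+0+0=2, FN=1+1+0+2+1=5 → 34/41 = 0.8293
  6: TP=10, FP=0+2+0+2+1=5, FN=1+1+1+2+3=8 → 20/33 = 0.6061
  4: TP=23, FP=5+0+2+2+1=10, FN=0+0+0+2+1=3 → 46/59 = 0.7797
  0: TP=11, FP=2+2+1+3+1=9, FN=1+2+0+1+1=5 → 22/36 = 0.6111
Macro-F1 score = mean = (0.6667 + 0.4348 + 0.8293 + 0.6061 + 0.7797 + 0.6111) / 6 = 0.655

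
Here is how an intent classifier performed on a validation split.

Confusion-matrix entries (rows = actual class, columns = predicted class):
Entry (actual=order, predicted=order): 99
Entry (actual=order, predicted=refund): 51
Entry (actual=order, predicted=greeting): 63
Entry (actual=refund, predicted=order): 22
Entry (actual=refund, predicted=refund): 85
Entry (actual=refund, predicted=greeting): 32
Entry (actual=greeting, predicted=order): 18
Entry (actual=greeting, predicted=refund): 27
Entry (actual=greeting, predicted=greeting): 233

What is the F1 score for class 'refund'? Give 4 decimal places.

0.5629

Treat 'refund' as positive and all other classes as negative.
F1 score = 2·TP/(2·TP+FP+FN).
refund: TP=85, FP=51+27=78, FN=22+32=54 → 170/302 = 0.56291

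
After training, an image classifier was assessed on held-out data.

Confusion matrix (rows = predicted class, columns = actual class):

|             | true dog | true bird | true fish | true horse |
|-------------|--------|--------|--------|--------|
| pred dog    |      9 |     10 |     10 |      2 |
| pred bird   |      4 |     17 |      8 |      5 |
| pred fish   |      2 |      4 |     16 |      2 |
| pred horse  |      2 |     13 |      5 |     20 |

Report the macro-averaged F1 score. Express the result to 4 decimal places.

Per-class F1 score (2·TP/(2·TP+FP+FN)):
  dog: TP=9, FP=10+10+2=22, FN=4+2+2=8 → 18/48 = 0.37500
  bird: TP=17, FP=4+8+5=17, FN=10+4+13=27 → 34/78 = 0.43590
  fish: TP=16, FP=2+4+2=8, FN=10+8+5=23 → 32/63 = 0.50794
  horse: TP=20, FP=2+13+5=20, FN=2+5+2=9 → 40/69 = 0.57971
Macro-F1 score = mean = (0.37500 + 0.43590 + 0.50794 + 0.57971) / 4 = 0.4746

0.4746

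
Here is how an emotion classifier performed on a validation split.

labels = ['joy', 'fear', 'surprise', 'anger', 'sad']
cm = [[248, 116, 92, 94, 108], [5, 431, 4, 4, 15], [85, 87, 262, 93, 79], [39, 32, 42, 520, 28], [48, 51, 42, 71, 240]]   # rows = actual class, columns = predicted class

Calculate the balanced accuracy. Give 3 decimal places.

0.613

Balanced accuracy = mean of per-class recall.
  joy: recall = 248/658 = 0.3769
  fear: recall = 431/459 = 0.9390
  surprise: recall = 262/606 = 0.4323
  anger: recall = 520/661 = 0.7867
  sad: recall = 240/452 = 0.5310
Mean = (0.3769 + 0.9390 + 0.4323 + 0.7867 + 0.5310) / 5 = 0.613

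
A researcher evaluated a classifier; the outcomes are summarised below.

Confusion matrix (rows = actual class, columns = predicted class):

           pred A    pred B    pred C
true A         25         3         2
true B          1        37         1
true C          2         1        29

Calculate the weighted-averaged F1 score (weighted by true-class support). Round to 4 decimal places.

Per-class F1 score (2·TP/(2·TP+FP+FN)):
  A: TP=25, FP=1+2=3, FN=3+2=5 → 50/58 = 0.86207
  B: TP=37, FP=3+1=4, FN=1+1=2 → 74/80 = 0.92500
  C: TP=29, FP=2+1=3, FN=2+1=3 → 58/64 = 0.90625
Weighted-F1 score = Σ (supportᵢ/N)·F1 scoreᵢ with N=101: (30/101)·0.86207 + (39/101)·0.92500 + (32/101)·0.90625 = 0.9004

0.9004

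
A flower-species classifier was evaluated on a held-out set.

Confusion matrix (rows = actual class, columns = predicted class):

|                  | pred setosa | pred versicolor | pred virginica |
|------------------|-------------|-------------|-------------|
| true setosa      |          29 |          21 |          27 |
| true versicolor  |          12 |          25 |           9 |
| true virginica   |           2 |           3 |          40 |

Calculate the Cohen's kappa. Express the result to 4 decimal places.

0.3538

Observed agreement pₒ = trace/N = 94/168 = 0.55952
Expected agreement pₑ = Σ (rowᵢ·colᵢ)/N² = (77·43 + 46·49 + 45·76)/168² = 0.31835
κ = (pₒ − pₑ)/(1 − pₑ) = (0.55952 − 0.31835)/(1 − 0.31835) = 0.3538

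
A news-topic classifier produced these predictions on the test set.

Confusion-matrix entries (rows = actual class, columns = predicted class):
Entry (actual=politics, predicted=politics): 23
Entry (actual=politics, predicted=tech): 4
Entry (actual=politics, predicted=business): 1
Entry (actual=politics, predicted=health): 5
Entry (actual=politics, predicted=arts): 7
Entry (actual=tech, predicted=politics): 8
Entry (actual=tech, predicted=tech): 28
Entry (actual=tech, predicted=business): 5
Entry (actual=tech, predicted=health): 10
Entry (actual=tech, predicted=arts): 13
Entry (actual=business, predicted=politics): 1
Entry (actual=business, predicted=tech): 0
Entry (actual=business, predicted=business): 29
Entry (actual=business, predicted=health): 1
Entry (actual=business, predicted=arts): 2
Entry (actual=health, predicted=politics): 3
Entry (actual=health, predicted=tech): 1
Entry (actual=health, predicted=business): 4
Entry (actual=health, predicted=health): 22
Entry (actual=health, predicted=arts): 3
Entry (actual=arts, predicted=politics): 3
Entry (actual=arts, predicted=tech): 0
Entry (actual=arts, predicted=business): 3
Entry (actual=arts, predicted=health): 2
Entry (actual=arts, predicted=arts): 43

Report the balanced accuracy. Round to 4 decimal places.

Balanced accuracy = mean of per-class recall.
  politics: recall = 23/40 = 0.57500
  tech: recall = 28/64 = 0.43750
  business: recall = 29/33 = 0.87879
  health: recall = 22/33 = 0.66667
  arts: recall = 43/51 = 0.84314
Mean = (0.57500 + 0.43750 + 0.87879 + 0.66667 + 0.84314) / 5 = 0.6802

0.6802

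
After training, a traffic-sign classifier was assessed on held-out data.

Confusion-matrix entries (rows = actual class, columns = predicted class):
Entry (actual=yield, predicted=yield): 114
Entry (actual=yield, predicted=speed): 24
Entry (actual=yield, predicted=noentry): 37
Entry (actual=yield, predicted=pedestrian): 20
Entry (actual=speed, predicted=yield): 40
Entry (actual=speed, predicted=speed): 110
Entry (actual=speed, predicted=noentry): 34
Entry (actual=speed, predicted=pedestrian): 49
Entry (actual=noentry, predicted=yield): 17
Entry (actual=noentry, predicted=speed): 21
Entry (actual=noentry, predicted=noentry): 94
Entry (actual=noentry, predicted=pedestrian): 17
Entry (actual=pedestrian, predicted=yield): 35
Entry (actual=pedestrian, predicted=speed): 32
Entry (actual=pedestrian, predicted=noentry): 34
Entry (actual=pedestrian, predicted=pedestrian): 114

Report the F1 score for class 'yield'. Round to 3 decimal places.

0.569

F1 score = 2·TP/(2·TP+FP+FN).
yield: TP=114, FP=40+17+35=92, FN=24+37+20=81 → 228/401 = 0.5686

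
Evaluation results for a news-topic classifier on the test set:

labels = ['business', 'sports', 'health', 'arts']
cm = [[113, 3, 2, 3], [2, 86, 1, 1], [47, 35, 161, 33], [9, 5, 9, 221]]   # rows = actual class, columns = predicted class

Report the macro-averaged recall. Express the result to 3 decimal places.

Per-class recall (TP/(TP+FN)):
  business: TP=113, FN=3+2+3=8 → 113/121 = 0.9339
  sports: TP=86, FN=2+1+1=4 → 86/90 = 0.9556
  health: TP=161, FN=47+35+33=115 → 161/276 = 0.5833
  arts: TP=221, FN=9+5+9=23 → 221/244 = 0.9057
Macro-recall = mean = (0.9339 + 0.9556 + 0.5833 + 0.9057) / 4 = 0.845

0.845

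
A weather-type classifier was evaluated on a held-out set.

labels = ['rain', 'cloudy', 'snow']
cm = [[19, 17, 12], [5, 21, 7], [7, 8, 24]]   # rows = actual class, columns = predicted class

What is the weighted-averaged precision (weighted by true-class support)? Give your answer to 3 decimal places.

0.552

Per-class precision (TP/(TP+FP)):
  rain: TP=19, FP=5+7=12 → 19/31 = 0.6129
  cloudy: TP=21, FP=17+8=25 → 21/46 = 0.4565
  snow: TP=24, FP=12+7=19 → 24/43 = 0.5581
Weighted-precision = Σ (supportᵢ/N)·precisionᵢ with N=120: (48/120)·0.6129 + (33/120)·0.4565 + (39/120)·0.5581 = 0.552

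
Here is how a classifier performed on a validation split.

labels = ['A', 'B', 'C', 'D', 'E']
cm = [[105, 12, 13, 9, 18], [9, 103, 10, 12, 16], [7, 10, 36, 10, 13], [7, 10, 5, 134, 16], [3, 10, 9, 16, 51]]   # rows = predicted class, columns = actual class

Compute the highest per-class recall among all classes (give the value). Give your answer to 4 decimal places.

Per-class recall (TP/(TP+FN)):
  A: TP=105, FN=9+7+7+3=26 → 105/131 = 0.80153
  B: TP=103, FN=12+10+10+10=42 → 103/145 = 0.71034
  C: TP=36, FN=13+10+5+9=37 → 36/73 = 0.49315
  D: TP=134, FN=9+12+10+16=47 → 134/181 = 0.74033
  E: TP=51, FN=18+16+13+16=63 → 51/114 = 0.44737
Highest is class 'A' with recall = 0.8015.

0.8015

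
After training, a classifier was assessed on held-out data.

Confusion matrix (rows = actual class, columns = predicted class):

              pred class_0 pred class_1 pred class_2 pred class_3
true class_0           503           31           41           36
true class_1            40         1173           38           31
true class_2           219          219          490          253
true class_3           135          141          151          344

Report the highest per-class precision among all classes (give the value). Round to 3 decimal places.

Per-class precision (TP/(TP+FP)):
  class_0: TP=503, FP=40+219+135=394 → 503/897 = 0.5608
  class_1: TP=1173, FP=31+219+141=391 → 1173/1564 = 0.7500
  class_2: TP=490, FP=41+38+151=230 → 490/720 = 0.6806
  class_3: TP=344, FP=36+31+253=320 → 344/664 = 0.5181
Highest is class 'class_1' with precision = 0.750.

0.750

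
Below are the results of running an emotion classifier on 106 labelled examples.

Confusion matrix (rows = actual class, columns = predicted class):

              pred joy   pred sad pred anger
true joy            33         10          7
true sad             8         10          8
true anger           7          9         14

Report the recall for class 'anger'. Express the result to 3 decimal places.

0.467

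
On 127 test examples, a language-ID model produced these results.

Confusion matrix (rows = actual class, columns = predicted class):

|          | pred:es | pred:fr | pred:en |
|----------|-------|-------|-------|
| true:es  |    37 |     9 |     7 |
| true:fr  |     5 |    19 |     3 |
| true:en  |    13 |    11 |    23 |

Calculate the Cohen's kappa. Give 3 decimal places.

Observed agreement pₒ = trace/N = 79/127 = 0.6220
Expected agreement pₑ = Σ (rowᵢ·colᵢ)/N² = (53·55 + 27·39 + 47·33)/127² = 0.3422
κ = (pₒ − pₑ)/(1 − pₑ) = (0.6220 − 0.3422)/(1 − 0.3422) = 0.425

0.425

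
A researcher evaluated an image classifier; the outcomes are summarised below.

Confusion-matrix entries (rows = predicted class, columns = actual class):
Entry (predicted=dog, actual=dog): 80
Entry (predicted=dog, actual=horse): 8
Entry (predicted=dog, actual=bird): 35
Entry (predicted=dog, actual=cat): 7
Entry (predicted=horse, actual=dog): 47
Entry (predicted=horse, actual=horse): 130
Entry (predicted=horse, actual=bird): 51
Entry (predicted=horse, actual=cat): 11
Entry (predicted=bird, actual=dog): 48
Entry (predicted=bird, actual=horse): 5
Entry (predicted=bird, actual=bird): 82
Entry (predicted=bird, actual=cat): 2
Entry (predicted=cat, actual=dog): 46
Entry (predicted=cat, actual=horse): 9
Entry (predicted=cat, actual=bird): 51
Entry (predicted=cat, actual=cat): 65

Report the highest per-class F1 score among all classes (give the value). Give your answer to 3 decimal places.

Per-class F1 score (2·TP/(2·TP+FP+FN)):
  dog: TP=80, FP=8+35+7=50, FN=47+48+46=141 → 160/351 = 0.4558
  horse: TP=130, FP=47+51+11=109, FN=8+5+9=22 → 260/391 = 0.6650
  bird: TP=82, FP=48+5+2=55, FN=35+51+51=137 → 164/356 = 0.4607
  cat: TP=65, FP=46+9+51=106, FN=7+11+2=20 → 130/256 = 0.5078
Highest is class 'horse' with F1 score = 0.665.

0.665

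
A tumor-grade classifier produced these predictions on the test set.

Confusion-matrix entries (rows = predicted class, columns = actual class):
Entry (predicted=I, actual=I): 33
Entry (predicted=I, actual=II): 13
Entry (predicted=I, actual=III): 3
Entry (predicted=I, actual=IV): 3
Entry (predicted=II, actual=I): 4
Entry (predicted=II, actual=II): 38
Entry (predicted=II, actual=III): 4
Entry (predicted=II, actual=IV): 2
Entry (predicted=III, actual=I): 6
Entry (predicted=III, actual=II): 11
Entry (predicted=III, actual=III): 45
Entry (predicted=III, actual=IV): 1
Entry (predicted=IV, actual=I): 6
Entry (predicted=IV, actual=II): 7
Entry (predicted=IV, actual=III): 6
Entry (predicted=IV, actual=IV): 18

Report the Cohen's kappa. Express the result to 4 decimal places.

0.5540

Observed agreement pₒ = trace/N = 134/200 = 0.67000
Expected agreement pₑ = Σ (rowᵢ·colᵢ)/N² = (49·52 + 69·48 + 58·63 + 24·37)/200² = 0.26005
κ = (pₒ − pₑ)/(1 − pₑ) = (0.67000 − 0.26005)/(1 − 0.26005) = 0.5540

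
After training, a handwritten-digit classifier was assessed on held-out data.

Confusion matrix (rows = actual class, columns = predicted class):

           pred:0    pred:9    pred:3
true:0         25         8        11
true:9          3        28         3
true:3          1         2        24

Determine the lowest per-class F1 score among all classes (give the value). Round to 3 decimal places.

Per-class F1 score (2·TP/(2·TP+FP+FN)):
  0: TP=25, FP=3+1=4, FN=8+11=19 → 50/73 = 0.6849
  9: TP=28, FP=8+2=10, FN=3+3=6 → 56/72 = 0.7778
  3: TP=24, FP=11+3=14, FN=1+2=3 → 48/65 = 0.7385
Lowest is class '0' with F1 score = 0.685.

0.685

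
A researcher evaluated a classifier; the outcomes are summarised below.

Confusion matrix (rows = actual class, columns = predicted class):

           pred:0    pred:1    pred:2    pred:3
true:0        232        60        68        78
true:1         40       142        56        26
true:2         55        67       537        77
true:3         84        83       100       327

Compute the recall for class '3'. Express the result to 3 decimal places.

0.551

Treat '3' as positive and all other classes as negative.
recall = TP/(TP+FN).
3: TP=327, FN=84+83+100=267 → 327/594 = 0.5505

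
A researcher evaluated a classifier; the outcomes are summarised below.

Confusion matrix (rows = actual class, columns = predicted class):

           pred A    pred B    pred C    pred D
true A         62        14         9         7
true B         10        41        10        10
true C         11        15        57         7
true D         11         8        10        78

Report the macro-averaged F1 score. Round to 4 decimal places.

0.6528

Per-class F1 score (2·TP/(2·TP+FP+FN)):
  A: TP=62, FP=10+11+11=32, FN=14+9+7=30 → 124/186 = 0.66667
  B: TP=41, FP=14+15+8=37, FN=10+10+10=30 → 82/149 = 0.55034
  C: TP=57, FP=9+10+10=29, FN=11+15+7=33 → 114/176 = 0.64773
  D: TP=78, FP=7+10+7=24, FN=11+8+10=29 → 156/209 = 0.74641
Macro-F1 score = mean = (0.66667 + 0.55034 + 0.64773 + 0.74641) / 4 = 0.6528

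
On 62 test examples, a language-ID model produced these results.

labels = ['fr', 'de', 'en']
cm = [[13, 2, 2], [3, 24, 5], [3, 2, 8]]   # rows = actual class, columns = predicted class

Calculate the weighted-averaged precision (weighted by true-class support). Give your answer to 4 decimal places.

0.7418

Per-class precision (TP/(TP+FP)):
  fr: TP=13, FP=3+3=6 → 13/19 = 0.68421
  de: TP=24, FP=2+2=4 → 24/28 = 0.85714
  en: TP=8, FP=2+5=7 → 8/15 = 0.53333
Weighted-precision = Σ (supportᵢ/N)·precisionᵢ with N=62: (17/62)·0.68421 + (32/62)·0.85714 + (13/62)·0.53333 = 0.7418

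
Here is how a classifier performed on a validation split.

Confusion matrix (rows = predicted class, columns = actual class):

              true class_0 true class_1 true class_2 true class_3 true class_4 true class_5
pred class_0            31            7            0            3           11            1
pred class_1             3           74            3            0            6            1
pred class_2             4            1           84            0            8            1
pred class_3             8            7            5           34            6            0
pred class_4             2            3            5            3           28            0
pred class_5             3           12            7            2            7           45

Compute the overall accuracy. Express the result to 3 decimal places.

Accuracy = trace / total = (31+74+84+34+28+45=296) / 415 = 296/415 = 0.713

0.713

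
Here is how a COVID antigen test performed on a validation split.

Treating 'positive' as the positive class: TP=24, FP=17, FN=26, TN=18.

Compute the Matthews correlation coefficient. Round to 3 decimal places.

-0.006

MCC = (TP·TN − FP·FN) / √((TP+FP)(TP+FN)(TN+FP)(TN+FN))
Numerator = 24·18 − 17·26 = -10
Denominator = √(41·50·35·44) = √3157000 = 1776.7949
MCC = -10 / 1776.7949 = -0.006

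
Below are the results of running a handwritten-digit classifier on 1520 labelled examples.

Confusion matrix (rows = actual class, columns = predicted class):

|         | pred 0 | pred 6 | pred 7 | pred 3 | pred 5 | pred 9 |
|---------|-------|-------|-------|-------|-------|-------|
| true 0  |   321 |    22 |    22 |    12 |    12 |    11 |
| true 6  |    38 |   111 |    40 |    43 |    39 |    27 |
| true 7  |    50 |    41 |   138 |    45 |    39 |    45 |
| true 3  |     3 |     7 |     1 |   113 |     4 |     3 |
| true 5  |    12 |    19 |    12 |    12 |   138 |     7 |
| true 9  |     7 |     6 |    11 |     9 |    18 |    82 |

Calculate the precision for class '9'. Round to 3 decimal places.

0.469

Treat '9' as positive and all other classes as negative.
precision = TP/(TP+FP).
9: TP=82, FP=11+27+45+3+7=93 → 82/175 = 0.4686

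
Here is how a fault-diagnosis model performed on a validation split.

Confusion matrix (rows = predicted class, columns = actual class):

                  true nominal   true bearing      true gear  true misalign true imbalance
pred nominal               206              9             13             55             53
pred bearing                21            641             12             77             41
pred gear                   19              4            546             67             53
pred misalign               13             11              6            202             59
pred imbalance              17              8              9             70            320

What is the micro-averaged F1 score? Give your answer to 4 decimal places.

Micro-averaging pools counts across classes: ΣTP=1915, ΣFP=617, ΣFN=617.
Micro-F1 score = 2·TP/(2·TP+FP+FN) on pooled counts = 0.7563 (equals overall accuracy in single-label multiclass).

0.7563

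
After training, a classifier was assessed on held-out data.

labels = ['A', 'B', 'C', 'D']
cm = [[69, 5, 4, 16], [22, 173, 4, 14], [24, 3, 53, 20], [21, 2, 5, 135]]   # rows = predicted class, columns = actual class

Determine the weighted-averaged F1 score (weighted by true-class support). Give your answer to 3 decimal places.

Per-class F1 score (2·TP/(2·TP+FP+FN)):
  A: TP=69, FP=5+4+16=25, FN=22+24+21=67 → 138/230 = 0.6000
  B: TP=173, FP=22+4+14=40, FN=5+3+2=10 → 346/396 = 0.8737
  C: TP=53, FP=24+3+20=47, FN=4+4+5=13 → 106/166 = 0.6386
  D: TP=135, FP=21+2+5=28, FN=16+14+20=50 → 270/348 = 0.7759
Weighted-F1 score = Σ (supportᵢ/N)·F1 scoreᵢ with N=570: (136/570)·0.6000 + (183/570)·0.8737 + (66/570)·0.6386 + (185/570)·0.7759 = 0.749

0.749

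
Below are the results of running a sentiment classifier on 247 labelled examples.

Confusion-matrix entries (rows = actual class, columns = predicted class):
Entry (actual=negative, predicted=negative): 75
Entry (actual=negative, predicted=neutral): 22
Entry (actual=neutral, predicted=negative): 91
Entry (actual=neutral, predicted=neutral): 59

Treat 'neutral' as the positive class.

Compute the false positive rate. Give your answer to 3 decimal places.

FPR = FP/(FP+TN) = 22/(22+75) = 0.227

0.227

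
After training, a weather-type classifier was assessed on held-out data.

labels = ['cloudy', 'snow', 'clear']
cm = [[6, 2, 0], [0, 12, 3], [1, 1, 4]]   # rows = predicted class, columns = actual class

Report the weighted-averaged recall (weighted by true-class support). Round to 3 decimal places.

Per-class recall (TP/(TP+FN)):
  cloudy: TP=6, FN=0+1=1 → 6/7 = 0.8571
  snow: TP=12, FN=2+1=3 → 12/15 = 0.8000
  clear: TP=4, FN=0+3=3 → 4/7 = 0.5714
Weighted-recall = Σ (supportᵢ/N)·recallᵢ with N=29: (7/29)·0.8571 + (15/29)·0.8000 + (7/29)·0.5714 = 0.759

0.759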